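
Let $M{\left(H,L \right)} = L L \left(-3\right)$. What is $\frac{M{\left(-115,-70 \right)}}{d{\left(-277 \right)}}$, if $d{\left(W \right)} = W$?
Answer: $\frac{14700}{277} \approx 53.069$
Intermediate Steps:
$M{\left(H,L \right)} = - 3 L^{2}$ ($M{\left(H,L \right)} = L^{2} \left(-3\right) = - 3 L^{2}$)
$\frac{M{\left(-115,-70 \right)}}{d{\left(-277 \right)}} = \frac{\left(-3\right) \left(-70\right)^{2}}{-277} = \left(-3\right) 4900 \left(- \frac{1}{277}\right) = \left(-14700\right) \left(- \frac{1}{277}\right) = \frac{14700}{277}$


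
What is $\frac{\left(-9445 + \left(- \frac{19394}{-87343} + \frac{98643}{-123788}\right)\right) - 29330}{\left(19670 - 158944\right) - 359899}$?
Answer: $\frac{419242107668177}{5397066105360132} \approx 0.07768$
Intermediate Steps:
$\frac{\left(-9445 + \left(- \frac{19394}{-87343} + \frac{98643}{-123788}\right)\right) - 29330}{\left(19670 - 158944\right) - 359899} = \frac{\left(-9445 + \left(\left(-19394\right) \left(- \frac{1}{87343}\right) + 98643 \left(- \frac{1}{123788}\right)\right)\right) - 29330}{\left(19670 - 158944\right) - 359899} = \frac{\left(-9445 + \left(\frac{19394}{87343} - \frac{98643}{123788}\right)\right) - 29330}{-139274 - 359899} = \frac{\left(-9445 - \frac{6215031077}{10812015284}\right) - 29330}{-499173} = \left(- \frac{102125699388457}{10812015284} - 29330\right) \left(- \frac{1}{499173}\right) = \left(- \frac{419242107668177}{10812015284}\right) \left(- \frac{1}{499173}\right) = \frac{419242107668177}{5397066105360132}$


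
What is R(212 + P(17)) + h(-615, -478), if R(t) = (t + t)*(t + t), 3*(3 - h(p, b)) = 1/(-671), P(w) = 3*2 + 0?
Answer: 382669288/2013 ≈ 1.9010e+5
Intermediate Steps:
P(w) = 6 (P(w) = 6 + 0 = 6)
h(p, b) = 6040/2013 (h(p, b) = 3 - ⅓/(-671) = 3 - ⅓*(-1/671) = 3 + 1/2013 = 6040/2013)
R(t) = 4*t² (R(t) = (2*t)*(2*t) = 4*t²)
R(212 + P(17)) + h(-615, -478) = 4*(212 + 6)² + 6040/2013 = 4*218² + 6040/2013 = 4*47524 + 6040/2013 = 190096 + 6040/2013 = 382669288/2013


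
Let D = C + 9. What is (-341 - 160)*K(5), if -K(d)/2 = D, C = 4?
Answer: 13026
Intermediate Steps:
D = 13 (D = 4 + 9 = 13)
K(d) = -26 (K(d) = -2*13 = -26)
(-341 - 160)*K(5) = (-341 - 160)*(-26) = -501*(-26) = 13026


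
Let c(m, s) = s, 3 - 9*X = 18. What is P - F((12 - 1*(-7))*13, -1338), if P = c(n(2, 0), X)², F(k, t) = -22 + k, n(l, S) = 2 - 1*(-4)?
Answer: -2000/9 ≈ -222.22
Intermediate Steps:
n(l, S) = 6 (n(l, S) = 2 + 4 = 6)
X = -5/3 (X = ⅓ - ⅑*18 = ⅓ - 2 = -5/3 ≈ -1.6667)
P = 25/9 (P = (-5/3)² = 25/9 ≈ 2.7778)
P - F((12 - 1*(-7))*13, -1338) = 25/9 - (-22 + (12 - 1*(-7))*13) = 25/9 - (-22 + (12 + 7)*13) = 25/9 - (-22 + 19*13) = 25/9 - (-22 + 247) = 25/9 - 1*225 = 25/9 - 225 = -2000/9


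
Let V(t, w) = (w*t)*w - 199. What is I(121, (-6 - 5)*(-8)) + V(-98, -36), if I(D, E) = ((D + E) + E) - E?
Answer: -126998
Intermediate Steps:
V(t, w) = -199 + t*w**2 (V(t, w) = (t*w)*w - 199 = t*w**2 - 199 = -199 + t*w**2)
I(D, E) = D + E (I(D, E) = (D + 2*E) - E = D + E)
I(121, (-6 - 5)*(-8)) + V(-98, -36) = (121 + (-6 - 5)*(-8)) + (-199 - 98*(-36)**2) = (121 - 11*(-8)) + (-199 - 98*1296) = (121 + 88) + (-199 - 127008) = 209 - 127207 = -126998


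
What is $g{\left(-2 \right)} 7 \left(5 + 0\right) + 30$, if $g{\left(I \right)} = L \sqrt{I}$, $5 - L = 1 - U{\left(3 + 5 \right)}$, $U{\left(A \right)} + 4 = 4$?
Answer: $30 + 140 i \sqrt{2} \approx 30.0 + 197.99 i$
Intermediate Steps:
$U{\left(A \right)} = 0$ ($U{\left(A \right)} = -4 + 4 = 0$)
$L = 4$ ($L = 5 - \left(1 - 0\right) = 5 - \left(1 + 0\right) = 5 - 1 = 4$)
$g{\left(I \right)} = 4 \sqrt{I}$
$g{\left(-2 \right)} 7 \left(5 + 0\right) + 30 = 4 \sqrt{-2} \cdot 7 \left(5 + 0\right) + 30 = 4 i \sqrt{2} \cdot 7 \cdot 5 + 30 = 4 i \sqrt{2} \cdot 35 + 30 = 140 i \sqrt{2} + 30 = 30 + 140 i \sqrt{2}$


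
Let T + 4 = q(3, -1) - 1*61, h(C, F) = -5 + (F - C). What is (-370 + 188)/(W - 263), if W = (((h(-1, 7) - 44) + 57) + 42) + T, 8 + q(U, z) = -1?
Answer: 182/279 ≈ 0.65233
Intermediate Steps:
q(U, z) = -9 (q(U, z) = -8 - 1 = -9)
h(C, F) = -5 + F - C
T = -74 (T = -4 + (-9 - 1*61) = -4 + (-9 - 61) = -4 - 70 = -74)
W = -16 (W = ((((-5 + 7 - 1*(-1)) - 44) + 57) + 42) - 74 = ((((-5 + 7 + 1) - 44) + 57) + 42) - 74 = (((3 - 44) + 57) + 42) - 74 = ((-41 + 57) + 42) - 74 = (16 + 42) - 74 = 58 - 74 = -16)
(-370 + 188)/(W - 263) = (-370 + 188)/(-16 - 263) = -182/(-279) = -182*(-1/279) = 182/279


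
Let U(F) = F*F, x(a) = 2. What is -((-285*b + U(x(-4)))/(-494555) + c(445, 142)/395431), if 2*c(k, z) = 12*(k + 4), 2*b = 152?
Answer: -9895784906/195562378205 ≈ -0.050602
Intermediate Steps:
b = 76 (b = (½)*152 = 76)
c(k, z) = 24 + 6*k (c(k, z) = (12*(k + 4))/2 = (12*(4 + k))/2 = (48 + 12*k)/2 = 24 + 6*k)
U(F) = F²
-((-285*b + U(x(-4)))/(-494555) + c(445, 142)/395431) = -((-285*76 + 2²)/(-494555) + (24 + 6*445)/395431) = -((-21660 + 4)*(-1/494555) + (24 + 2670)*(1/395431)) = -(-21656*(-1/494555) + 2694*(1/395431)) = -(21656/494555 + 2694/395431) = -1*9895784906/195562378205 = -9895784906/195562378205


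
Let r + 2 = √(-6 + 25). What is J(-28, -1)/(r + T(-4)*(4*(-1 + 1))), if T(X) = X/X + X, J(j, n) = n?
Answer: -2/15 - √19/15 ≈ -0.42393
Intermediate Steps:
T(X) = 1 + X
r = -2 + √19 (r = -2 + √(-6 + 25) = -2 + √19 ≈ 2.3589)
J(-28, -1)/(r + T(-4)*(4*(-1 + 1))) = -1/((-2 + √19) + (1 - 4)*(4*(-1 + 1))) = -1/((-2 + √19) - 12*0) = -1/((-2 + √19) - 3*0) = -1/((-2 + √19) + 0) = -1/(-2 + √19)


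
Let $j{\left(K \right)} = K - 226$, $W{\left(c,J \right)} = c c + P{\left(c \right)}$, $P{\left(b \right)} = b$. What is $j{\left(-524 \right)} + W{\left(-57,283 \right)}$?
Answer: $2442$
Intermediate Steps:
$W{\left(c,J \right)} = c + c^{2}$ ($W{\left(c,J \right)} = c c + c = c^{2} + c = c + c^{2}$)
$j{\left(K \right)} = -226 + K$ ($j{\left(K \right)} = K - 226 = -226 + K$)
$j{\left(-524 \right)} + W{\left(-57,283 \right)} = \left(-226 - 524\right) - 57 \left(1 - 57\right) = -750 - -3192 = -750 + 3192 = 2442$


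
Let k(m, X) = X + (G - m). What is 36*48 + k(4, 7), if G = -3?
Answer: 1728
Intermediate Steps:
k(m, X) = -3 + X - m (k(m, X) = X + (-3 - m) = -3 + X - m)
36*48 + k(4, 7) = 36*48 + (-3 + 7 - 1*4) = 1728 + (-3 + 7 - 4) = 1728 + 0 = 1728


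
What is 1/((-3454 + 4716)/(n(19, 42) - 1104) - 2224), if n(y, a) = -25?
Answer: -1129/2512158 ≈ -0.00044941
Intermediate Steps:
1/((-3454 + 4716)/(n(19, 42) - 1104) - 2224) = 1/((-3454 + 4716)/(-25 - 1104) - 2224) = 1/(1262/(-1129) - 2224) = 1/(1262*(-1/1129) - 2224) = 1/(-1262/1129 - 2224) = 1/(-2512158/1129) = -1129/2512158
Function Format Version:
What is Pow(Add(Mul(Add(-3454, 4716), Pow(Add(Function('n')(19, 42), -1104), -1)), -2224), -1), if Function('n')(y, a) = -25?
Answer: Rational(-1129, 2512158) ≈ -0.00044941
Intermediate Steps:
Pow(Add(Mul(Add(-3454, 4716), Pow(Add(Function('n')(19, 42), -1104), -1)), -2224), -1) = Pow(Add(Mul(Add(-3454, 4716), Pow(Add(-25, -1104), -1)), -2224), -1) = Pow(Add(Mul(1262, Pow(-1129, -1)), -2224), -1) = Pow(Add(Mul(1262, Rational(-1, 1129)), -2224), -1) = Pow(Add(Rational(-1262, 1129), -2224), -1) = Pow(Rational(-2512158, 1129), -1) = Rational(-1129, 2512158)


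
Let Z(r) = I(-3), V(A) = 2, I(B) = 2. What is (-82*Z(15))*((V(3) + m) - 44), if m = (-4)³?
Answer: 17384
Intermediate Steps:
Z(r) = 2
m = -64
(-82*Z(15))*((V(3) + m) - 44) = (-82*2)*((2 - 64) - 44) = -164*(-62 - 44) = -164*(-106) = 17384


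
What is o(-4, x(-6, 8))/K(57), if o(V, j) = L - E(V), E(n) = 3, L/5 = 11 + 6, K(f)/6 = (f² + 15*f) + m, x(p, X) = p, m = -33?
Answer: 41/12213 ≈ 0.0033571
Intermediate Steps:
K(f) = -198 + 6*f² + 90*f (K(f) = 6*((f² + 15*f) - 33) = 6*(-33 + f² + 15*f) = -198 + 6*f² + 90*f)
L = 85 (L = 5*(11 + 6) = 5*17 = 85)
o(V, j) = 82 (o(V, j) = 85 - 1*3 = 85 - 3 = 82)
o(-4, x(-6, 8))/K(57) = 82/(-198 + 6*57² + 90*57) = 82/(-198 + 6*3249 + 5130) = 82/(-198 + 19494 + 5130) = 82/24426 = 82*(1/24426) = 41/12213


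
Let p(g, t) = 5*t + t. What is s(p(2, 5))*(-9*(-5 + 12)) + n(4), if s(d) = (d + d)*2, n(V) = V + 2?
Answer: -7554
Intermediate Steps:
n(V) = 2 + V
p(g, t) = 6*t
s(d) = 4*d (s(d) = (2*d)*2 = 4*d)
s(p(2, 5))*(-9*(-5 + 12)) + n(4) = (4*(6*5))*(-9*(-5 + 12)) + (2 + 4) = (4*30)*(-9*7) + 6 = 120*(-63) + 6 = -7560 + 6 = -7554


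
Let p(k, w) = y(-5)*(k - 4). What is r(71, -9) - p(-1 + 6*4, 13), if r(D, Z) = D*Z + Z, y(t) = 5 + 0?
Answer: -743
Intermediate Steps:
y(t) = 5
r(D, Z) = Z + D*Z
p(k, w) = -20 + 5*k (p(k, w) = 5*(k - 4) = 5*(-4 + k) = -20 + 5*k)
r(71, -9) - p(-1 + 6*4, 13) = -9*(1 + 71) - (-20 + 5*(-1 + 6*4)) = -9*72 - (-20 + 5*(-1 + 24)) = -648 - (-20 + 5*23) = -648 - (-20 + 115) = -648 - 1*95 = -648 - 95 = -743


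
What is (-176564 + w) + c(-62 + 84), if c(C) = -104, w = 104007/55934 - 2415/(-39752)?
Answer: -196407486715475/1111744184 ≈ -1.7667e+5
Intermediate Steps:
w = 2134783437/1111744184 (w = 104007*(1/55934) - 2415*(-1/39752) = 104007/55934 + 2415/39752 = 2134783437/1111744184 ≈ 1.9202)
(-176564 + w) + c(-62 + 84) = (-176564 + 2134783437/1111744184) - 104 = -196291865320339/1111744184 - 104 = -196407486715475/1111744184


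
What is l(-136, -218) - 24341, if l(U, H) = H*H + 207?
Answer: 23390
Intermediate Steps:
l(U, H) = 207 + H² (l(U, H) = H² + 207 = 207 + H²)
l(-136, -218) - 24341 = (207 + (-218)²) - 24341 = (207 + 47524) - 24341 = 47731 - 24341 = 23390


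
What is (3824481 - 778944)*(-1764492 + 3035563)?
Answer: 3871093760127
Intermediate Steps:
(3824481 - 778944)*(-1764492 + 3035563) = 3045537*1271071 = 3871093760127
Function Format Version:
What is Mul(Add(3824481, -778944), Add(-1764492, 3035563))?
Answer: 3871093760127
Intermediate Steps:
Mul(Add(3824481, -778944), Add(-1764492, 3035563)) = Mul(3045537, 1271071) = 3871093760127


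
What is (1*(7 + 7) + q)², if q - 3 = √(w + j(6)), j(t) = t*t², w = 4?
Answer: 509 + 68*√55 ≈ 1013.3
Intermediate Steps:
j(t) = t³
q = 3 + 2*√55 (q = 3 + √(4 + 6³) = 3 + √(4 + 216) = 3 + √220 = 3 + 2*√55 ≈ 17.832)
(1*(7 + 7) + q)² = (1*(7 + 7) + (3 + 2*√55))² = (1*14 + (3 + 2*√55))² = (14 + (3 + 2*√55))² = (17 + 2*√55)²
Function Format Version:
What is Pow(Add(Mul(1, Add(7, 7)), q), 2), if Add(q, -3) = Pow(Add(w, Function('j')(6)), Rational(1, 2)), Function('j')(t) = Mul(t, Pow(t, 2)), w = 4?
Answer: Add(509, Mul(68, Pow(55, Rational(1, 2)))) ≈ 1013.3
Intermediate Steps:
Function('j')(t) = Pow(t, 3)
q = Add(3, Mul(2, Pow(55, Rational(1, 2)))) (q = Add(3, Pow(Add(4, Pow(6, 3)), Rational(1, 2))) = Add(3, Pow(Add(4, 216), Rational(1, 2))) = Add(3, Pow(220, Rational(1, 2))) = Add(3, Mul(2, Pow(55, Rational(1, 2)))) ≈ 17.832)
Pow(Add(Mul(1, Add(7, 7)), q), 2) = Pow(Add(Mul(1, Add(7, 7)), Add(3, Mul(2, Pow(55, Rational(1, 2))))), 2) = Pow(Add(Mul(1, 14), Add(3, Mul(2, Pow(55, Rational(1, 2))))), 2) = Pow(Add(14, Add(3, Mul(2, Pow(55, Rational(1, 2))))), 2) = Pow(Add(17, Mul(2, Pow(55, Rational(1, 2)))), 2)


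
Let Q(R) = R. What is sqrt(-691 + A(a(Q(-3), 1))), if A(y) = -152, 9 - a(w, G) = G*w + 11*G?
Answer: I*sqrt(843) ≈ 29.034*I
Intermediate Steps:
a(w, G) = 9 - 11*G - G*w (a(w, G) = 9 - (G*w + 11*G) = 9 - (11*G + G*w) = 9 + (-11*G - G*w) = 9 - 11*G - G*w)
sqrt(-691 + A(a(Q(-3), 1))) = sqrt(-691 - 152) = sqrt(-843) = I*sqrt(843)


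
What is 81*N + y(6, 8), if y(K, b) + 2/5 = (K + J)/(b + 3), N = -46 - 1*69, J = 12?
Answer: -512257/55 ≈ -9313.8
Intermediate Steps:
N = -115 (N = -46 - 69 = -115)
y(K, b) = -2/5 + (12 + K)/(3 + b) (y(K, b) = -2/5 + (K + 12)/(b + 3) = -2/5 + (12 + K)/(3 + b))
81*N + y(6, 8) = 81*(-115) + (54 - 2*8 + 5*6)/(5*(3 + 8)) = -9315 + (1/5)*(54 - 16 + 30)/11 = -9315 + (1/5)*(1/11)*68 = -9315 + 68/55 = -512257/55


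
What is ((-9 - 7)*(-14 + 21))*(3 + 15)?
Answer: -2016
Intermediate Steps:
((-9 - 7)*(-14 + 21))*(3 + 15) = -16*7*18 = -112*18 = -2016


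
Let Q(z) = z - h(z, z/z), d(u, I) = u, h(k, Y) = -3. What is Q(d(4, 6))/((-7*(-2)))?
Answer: 1/2 ≈ 0.50000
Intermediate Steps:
Q(z) = 3 + z (Q(z) = z - 1*(-3) = z + 3 = 3 + z)
Q(d(4, 6))/((-7*(-2))) = (3 + 4)/((-7*(-2))) = 7/14 = 7*(1/14) = 1/2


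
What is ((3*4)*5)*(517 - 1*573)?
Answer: -3360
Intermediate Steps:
((3*4)*5)*(517 - 1*573) = (12*5)*(517 - 573) = 60*(-56) = -3360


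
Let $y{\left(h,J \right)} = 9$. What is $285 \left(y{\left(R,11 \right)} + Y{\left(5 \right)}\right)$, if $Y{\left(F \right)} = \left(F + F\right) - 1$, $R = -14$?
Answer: $5130$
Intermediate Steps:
$Y{\left(F \right)} = -1 + 2 F$ ($Y{\left(F \right)} = 2 F - 1 = -1 + 2 F$)
$285 \left(y{\left(R,11 \right)} + Y{\left(5 \right)}\right) = 285 \left(9 + \left(-1 + 2 \cdot 5\right)\right) = 285 \left(9 + \left(-1 + 10\right)\right) = 285 \left(9 + 9\right) = 285 \cdot 18 = 5130$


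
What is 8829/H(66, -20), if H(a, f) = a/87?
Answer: 256041/22 ≈ 11638.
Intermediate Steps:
H(a, f) = a/87 (H(a, f) = a*(1/87) = a/87)
8829/H(66, -20) = 8829/(((1/87)*66)) = 8829/(22/29) = 8829*(29/22) = 256041/22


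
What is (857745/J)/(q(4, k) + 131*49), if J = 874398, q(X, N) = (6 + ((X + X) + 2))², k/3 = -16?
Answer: 2723/18528910 ≈ 0.00014696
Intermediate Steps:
k = -48 (k = 3*(-16) = -48)
q(X, N) = (8 + 2*X)² (q(X, N) = (6 + (2*X + 2))² = (6 + (2 + 2*X))² = (8 + 2*X)²)
(857745/J)/(q(4, k) + 131*49) = (857745/874398)/(4*(4 + 4)² + 131*49) = (857745*(1/874398))/(4*8² + 6419) = 40845/(41638*(4*64 + 6419)) = 40845/(41638*(256 + 6419)) = (40845/41638)/6675 = (40845/41638)*(1/6675) = 2723/18528910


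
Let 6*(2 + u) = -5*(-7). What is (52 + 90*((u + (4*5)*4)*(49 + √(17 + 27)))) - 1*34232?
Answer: 335525 + 15090*√11 ≈ 3.8557e+5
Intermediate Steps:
u = 23/6 (u = -2 + (-5*(-7))/6 = -2 + (⅙)*35 = -2 + 35/6 = 23/6 ≈ 3.8333)
(52 + 90*((u + (4*5)*4)*(49 + √(17 + 27)))) - 1*34232 = (52 + 90*((23/6 + (4*5)*4)*(49 + √(17 + 27)))) - 1*34232 = (52 + 90*((23/6 + 20*4)*(49 + √44))) - 34232 = (52 + 90*((23/6 + 80)*(49 + 2*√11))) - 34232 = (52 + 90*(503*(49 + 2*√11)/6)) - 34232 = (52 + 90*(24647/6 + 503*√11/3)) - 34232 = (52 + (369705 + 15090*√11)) - 34232 = (369757 + 15090*√11) - 34232 = 335525 + 15090*√11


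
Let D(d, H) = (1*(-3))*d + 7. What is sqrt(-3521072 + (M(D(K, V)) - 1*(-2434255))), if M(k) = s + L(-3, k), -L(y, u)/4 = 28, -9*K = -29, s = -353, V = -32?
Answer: I*sqrt(1087282) ≈ 1042.7*I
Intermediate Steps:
K = 29/9 (K = -1/9*(-29) = 29/9 ≈ 3.2222)
D(d, H) = 7 - 3*d (D(d, H) = -3*d + 7 = 7 - 3*d)
L(y, u) = -112 (L(y, u) = -4*28 = -112)
M(k) = -465 (M(k) = -353 - 112 = -465)
sqrt(-3521072 + (M(D(K, V)) - 1*(-2434255))) = sqrt(-3521072 + (-465 - 1*(-2434255))) = sqrt(-3521072 + (-465 + 2434255)) = sqrt(-3521072 + 2433790) = sqrt(-1087282) = I*sqrt(1087282)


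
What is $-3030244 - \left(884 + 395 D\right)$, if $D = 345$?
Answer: $-3167403$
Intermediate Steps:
$-3030244 - \left(884 + 395 D\right) = -3030244 - 137159 = -3167403$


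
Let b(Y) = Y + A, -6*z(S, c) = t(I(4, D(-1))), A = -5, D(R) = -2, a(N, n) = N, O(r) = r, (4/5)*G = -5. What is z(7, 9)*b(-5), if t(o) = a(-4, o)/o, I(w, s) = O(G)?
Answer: 16/15 ≈ 1.0667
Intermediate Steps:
G = -25/4 (G = (5/4)*(-5) = -25/4 ≈ -6.2500)
I(w, s) = -25/4
t(o) = -4/o
z(S, c) = -8/75 (z(S, c) = -(-2)/(3*(-25/4)) = -(-2)*(-4)/(3*25) = -⅙*16/25 = -8/75)
b(Y) = -5 + Y (b(Y) = Y - 5 = -5 + Y)
z(7, 9)*b(-5) = -8*(-5 - 5)/75 = -8/75*(-10) = 16/15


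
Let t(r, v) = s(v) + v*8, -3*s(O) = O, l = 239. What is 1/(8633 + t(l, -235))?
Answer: 3/20494 ≈ 0.00014638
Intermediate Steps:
s(O) = -O/3
t(r, v) = 23*v/3 (t(r, v) = -v/3 + v*8 = -v/3 + 8*v = 23*v/3)
1/(8633 + t(l, -235)) = 1/(8633 + (23/3)*(-235)) = 1/(8633 - 5405/3) = 1/(20494/3) = 3/20494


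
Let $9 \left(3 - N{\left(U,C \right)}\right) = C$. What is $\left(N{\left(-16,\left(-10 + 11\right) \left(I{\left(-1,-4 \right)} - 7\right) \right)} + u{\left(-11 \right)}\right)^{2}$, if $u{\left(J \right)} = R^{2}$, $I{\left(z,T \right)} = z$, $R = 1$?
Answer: $\frac{1936}{81} \approx 23.901$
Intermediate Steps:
$N{\left(U,C \right)} = 3 - \frac{C}{9}$
$u{\left(J \right)} = 1$ ($u{\left(J \right)} = 1^{2} = 1$)
$\left(N{\left(-16,\left(-10 + 11\right) \left(I{\left(-1,-4 \right)} - 7\right) \right)} + u{\left(-11 \right)}\right)^{2} = \left(\left(3 - \frac{\left(-10 + 11\right) \left(-1 - 7\right)}{9}\right) + 1\right)^{2} = \left(\left(3 - \frac{1 \left(-8\right)}{9}\right) + 1\right)^{2} = \left(\left(3 - - \frac{8}{9}\right) + 1\right)^{2} = \left(\left(3 + \frac{8}{9}\right) + 1\right)^{2} = \left(\frac{35}{9} + 1\right)^{2} = \left(\frac{44}{9}\right)^{2} = \frac{1936}{81}$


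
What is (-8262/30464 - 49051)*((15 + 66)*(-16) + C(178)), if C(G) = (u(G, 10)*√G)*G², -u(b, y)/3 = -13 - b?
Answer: 3559945059/56 - 199477038487287*√178/224 ≈ -1.1881e+13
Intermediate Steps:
u(b, y) = 39 + 3*b (u(b, y) = -3*(-13 - b) = 39 + 3*b)
C(G) = G^(5/2)*(39 + 3*G) (C(G) = ((39 + 3*G)*√G)*G² = (√G*(39 + 3*G))*G² = G^(5/2)*(39 + 3*G))
(-8262/30464 - 49051)*((15 + 66)*(-16) + C(178)) = (-8262/30464 - 49051)*((15 + 66)*(-16) + 3*178^(5/2)*(13 + 178)) = (-8262*1/30464 - 49051)*(81*(-16) + 3*(31684*√178)*191) = (-243/896 - 49051)*(-1296 + 18154932*√178) = -43949939*(-1296 + 18154932*√178)/896 = 3559945059/56 - 199477038487287*√178/224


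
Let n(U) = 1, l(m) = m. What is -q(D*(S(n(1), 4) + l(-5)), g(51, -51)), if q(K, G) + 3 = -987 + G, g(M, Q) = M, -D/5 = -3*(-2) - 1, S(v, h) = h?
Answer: 939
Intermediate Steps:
D = -25 (D = -5*(-3*(-2) - 1) = -5*(6 - 1) = -5*5 = -25)
q(K, G) = -990 + G (q(K, G) = -3 + (-987 + G) = -990 + G)
-q(D*(S(n(1), 4) + l(-5)), g(51, -51)) = -(-990 + 51) = -1*(-939) = 939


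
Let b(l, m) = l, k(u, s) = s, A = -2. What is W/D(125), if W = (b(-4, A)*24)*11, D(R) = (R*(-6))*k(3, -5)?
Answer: -176/625 ≈ -0.28160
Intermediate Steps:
D(R) = 30*R (D(R) = (R*(-6))*(-5) = -6*R*(-5) = 30*R)
W = -1056 (W = -4*24*11 = -96*11 = -1056)
W/D(125) = -1056/(30*125) = -1056/3750 = -1056*1/3750 = -176/625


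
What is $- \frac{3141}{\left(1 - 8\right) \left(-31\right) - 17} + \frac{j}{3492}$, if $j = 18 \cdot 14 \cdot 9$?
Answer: $- \frac{292077}{19400} \approx -15.056$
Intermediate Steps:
$j = 2268$ ($j = 252 \cdot 9 = 2268$)
$- \frac{3141}{\left(1 - 8\right) \left(-31\right) - 17} + \frac{j}{3492} = - \frac{3141}{\left(1 - 8\right) \left(-31\right) - 17} + \frac{2268}{3492} = - \frac{3141}{\left(1 - 8\right) \left(-31\right) - 17} + 2268 \cdot \frac{1}{3492} = - \frac{3141}{\left(-7\right) \left(-31\right) - 17} + \frac{63}{97} = - \frac{3141}{217 - 17} + \frac{63}{97} = - \frac{3141}{200} + \frac{63}{97} = - \frac{292077}{19400}$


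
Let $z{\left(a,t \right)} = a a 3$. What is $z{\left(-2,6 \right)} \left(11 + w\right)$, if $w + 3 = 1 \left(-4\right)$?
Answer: $48$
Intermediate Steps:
$z{\left(a,t \right)} = 3 a^{2}$ ($z{\left(a,t \right)} = a^{2} \cdot 3 = 3 a^{2}$)
$w = -7$ ($w = -3 + 1 \left(-4\right) = -3 - 4 = -7$)
$z{\left(-2,6 \right)} \left(11 + w\right) = 3 \left(-2\right)^{2} \left(11 - 7\right) = 3 \cdot 4 \cdot 4 = 12 \cdot 4 = 48$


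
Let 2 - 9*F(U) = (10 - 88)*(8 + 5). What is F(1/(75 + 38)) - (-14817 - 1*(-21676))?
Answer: -60715/9 ≈ -6746.1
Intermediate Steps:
F(U) = 1016/9 (F(U) = 2/9 - (10 - 88)*(8 + 5)/9 = 2/9 - (-26)*13/3 = 2/9 - ⅑*(-1014) = 2/9 + 338/3 = 1016/9)
F(1/(75 + 38)) - (-14817 - 1*(-21676)) = 1016/9 - (-14817 - 1*(-21676)) = 1016/9 - (-14817 + 21676) = 1016/9 - 1*6859 = 1016/9 - 6859 = -60715/9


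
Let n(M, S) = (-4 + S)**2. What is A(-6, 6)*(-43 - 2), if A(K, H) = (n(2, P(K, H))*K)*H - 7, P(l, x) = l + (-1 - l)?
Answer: 40815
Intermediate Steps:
P(l, x) = -1
A(K, H) = -7 + 25*H*K (A(K, H) = ((-4 - 1)**2*K)*H - 7 = ((-5)**2*K)*H - 7 = (25*K)*H - 7 = 25*H*K - 7 = -7 + 25*H*K)
A(-6, 6)*(-43 - 2) = (-7 + 25*6*(-6))*(-43 - 2) = (-7 - 900)*(-45) = -907*(-45) = 40815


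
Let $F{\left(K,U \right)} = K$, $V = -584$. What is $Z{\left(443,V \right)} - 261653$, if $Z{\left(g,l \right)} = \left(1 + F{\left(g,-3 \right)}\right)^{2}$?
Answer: $-64517$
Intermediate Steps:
$Z{\left(g,l \right)} = \left(1 + g\right)^{2}$
$Z{\left(443,V \right)} - 261653 = \left(1 + 443\right)^{2} - 261653 = 444^{2} - 261653 = 197136 - 261653 = -64517$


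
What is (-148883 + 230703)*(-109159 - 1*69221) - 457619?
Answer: -14595509219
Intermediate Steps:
(-148883 + 230703)*(-109159 - 1*69221) - 457619 = 81820*(-109159 - 69221) - 457619 = 81820*(-178380) - 457619 = -14595051600 - 457619 = -14595509219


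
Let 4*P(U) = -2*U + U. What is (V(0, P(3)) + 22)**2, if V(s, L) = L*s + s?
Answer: 484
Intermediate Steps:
P(U) = -U/4 (P(U) = (-2*U + U)/4 = (-U)/4 = -U/4)
V(s, L) = s + L*s
(V(0, P(3)) + 22)**2 = (0*(1 - 1/4*3) + 22)**2 = (0*(1 - 3/4) + 22)**2 = (0*(1/4) + 22)**2 = (0 + 22)**2 = 22**2 = 484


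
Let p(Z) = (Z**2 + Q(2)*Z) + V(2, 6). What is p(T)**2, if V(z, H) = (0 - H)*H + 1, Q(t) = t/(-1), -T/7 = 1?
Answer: 784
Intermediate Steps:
T = -7 (T = -7*1 = -7)
Q(t) = -t (Q(t) = t*(-1) = -t)
V(z, H) = 1 - H**2 (V(z, H) = (-H)*H + 1 = -H**2 + 1 = 1 - H**2)
p(Z) = -35 + Z**2 - 2*Z (p(Z) = (Z**2 + (-1*2)*Z) + (1 - 1*6**2) = (Z**2 - 2*Z) + (1 - 1*36) = (Z**2 - 2*Z) + (1 - 36) = (Z**2 - 2*Z) - 35 = -35 + Z**2 - 2*Z)
p(T)**2 = (-35 + (-7)**2 - 2*(-7))**2 = (-35 + 49 + 14)**2 = 28**2 = 784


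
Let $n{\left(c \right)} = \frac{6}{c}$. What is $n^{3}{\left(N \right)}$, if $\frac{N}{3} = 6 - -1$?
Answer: $\frac{8}{343} \approx 0.023324$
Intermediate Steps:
$N = 21$ ($N = 3 \left(6 - -1\right) = 3 \left(6 + 1\right) = 3 \cdot 7 = 21$)
$n^{3}{\left(N \right)} = \left(\frac{6}{21}\right)^{3} = \left(6 \cdot \frac{1}{21}\right)^{3} = \left(\frac{2}{7}\right)^{3} = \frac{8}{343}$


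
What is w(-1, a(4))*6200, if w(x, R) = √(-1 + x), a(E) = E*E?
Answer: 6200*I*√2 ≈ 8768.1*I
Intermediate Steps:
a(E) = E²
w(-1, a(4))*6200 = √(-1 - 1)*6200 = √(-2)*6200 = (I*√2)*6200 = 6200*I*√2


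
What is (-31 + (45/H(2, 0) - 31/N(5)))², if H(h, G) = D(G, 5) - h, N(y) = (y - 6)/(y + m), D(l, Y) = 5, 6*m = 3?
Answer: 95481/4 ≈ 23870.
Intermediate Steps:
m = ½ (m = (⅙)*3 = ½ ≈ 0.50000)
N(y) = (-6 + y)/(½ + y) (N(y) = (y - 6)/(y + ½) = (-6 + y)/(½ + y))
H(h, G) = 5 - h
(-31 + (45/H(2, 0) - 31/N(5)))² = (-31 + (45/(5 - 1*2) - 31*(1 + 2*5)/(2*(-6 + 5))))² = (-31 + (45/(5 - 2) - 31/(2*(-1)/(1 + 10))))² = (-31 + (45/3 - 31/(2*(-1)/11)))² = (-31 + (45*(⅓) - 31/(2*(1/11)*(-1))))² = (-31 + (15 - 31/(-2/11)))² = (-31 + (15 - 31*(-11/2)))² = (-31 + (15 + 341/2))² = (-31 + 371/2)² = (309/2)² = 95481/4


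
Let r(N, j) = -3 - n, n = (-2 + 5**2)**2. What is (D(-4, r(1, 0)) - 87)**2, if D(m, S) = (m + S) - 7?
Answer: 396900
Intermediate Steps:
n = 529 (n = (-2 + 25)**2 = 23**2 = 529)
r(N, j) = -532 (r(N, j) = -3 - 1*529 = -3 - 529 = -532)
D(m, S) = -7 + S + m (D(m, S) = (S + m) - 7 = -7 + S + m)
(D(-4, r(1, 0)) - 87)**2 = ((-7 - 532 - 4) - 87)**2 = (-543 - 87)**2 = (-630)**2 = 396900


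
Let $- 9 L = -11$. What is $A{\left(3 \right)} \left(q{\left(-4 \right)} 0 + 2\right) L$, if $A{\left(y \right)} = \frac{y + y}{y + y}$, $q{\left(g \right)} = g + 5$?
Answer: $\frac{22}{9} \approx 2.4444$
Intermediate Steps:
$L = \frac{11}{9}$ ($L = \left(- \frac{1}{9}\right) \left(-11\right) = \frac{11}{9} \approx 1.2222$)
$q{\left(g \right)} = 5 + g$
$A{\left(y \right)} = 1$ ($A{\left(y \right)} = \frac{2 y}{2 y} = 2 y \frac{1}{2 y} = 1$)
$A{\left(3 \right)} \left(q{\left(-4 \right)} 0 + 2\right) L = 1 \left(\left(5 - 4\right) 0 + 2\right) \frac{11}{9} = 1 \left(1 \cdot 0 + 2\right) \frac{11}{9} = 1 \left(0 + 2\right) \frac{11}{9} = 1 \cdot 2 \cdot \frac{11}{9} = 2 \cdot \frac{11}{9} = \frac{22}{9}$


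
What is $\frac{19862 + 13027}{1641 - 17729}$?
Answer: $- \frac{32889}{16088} \approx -2.0443$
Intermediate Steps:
$\frac{19862 + 13027}{1641 - 17729} = \frac{32889}{-16088} = 32889 \left(- \frac{1}{16088}\right) = - \frac{32889}{16088}$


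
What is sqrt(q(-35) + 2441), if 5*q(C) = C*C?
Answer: sqrt(2686) ≈ 51.827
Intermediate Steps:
q(C) = C**2/5 (q(C) = (C*C)/5 = C**2/5)
sqrt(q(-35) + 2441) = sqrt((1/5)*(-35)**2 + 2441) = sqrt((1/5)*1225 + 2441) = sqrt(245 + 2441) = sqrt(2686)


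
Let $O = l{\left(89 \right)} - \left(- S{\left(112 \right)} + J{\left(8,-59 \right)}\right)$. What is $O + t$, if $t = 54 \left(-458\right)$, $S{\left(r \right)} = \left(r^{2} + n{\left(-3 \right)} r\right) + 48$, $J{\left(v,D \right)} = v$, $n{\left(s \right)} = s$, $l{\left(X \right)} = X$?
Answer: $-12395$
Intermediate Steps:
$S{\left(r \right)} = 48 + r^{2} - 3 r$ ($S{\left(r \right)} = \left(r^{2} - 3 r\right) + 48 = 48 + r^{2} - 3 r$)
$t = -24732$
$O = 12337$ ($O = 89 + \left(\left(48 + 112^{2} - 336\right) - 8\right) = 89 + \left(\left(48 + 12544 - 336\right) - 8\right) = 89 + \left(12256 - 8\right) = 89 + 12248 = 12337$)
$O + t = 12337 - 24732 = -12395$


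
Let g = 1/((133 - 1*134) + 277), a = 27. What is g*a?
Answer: 9/92 ≈ 0.097826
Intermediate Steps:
g = 1/276 (g = 1/((133 - 134) + 277) = 1/(-1 + 277) = 1/276 ≈ 0.0036232)
g*a = (1/276)*27 = 9/92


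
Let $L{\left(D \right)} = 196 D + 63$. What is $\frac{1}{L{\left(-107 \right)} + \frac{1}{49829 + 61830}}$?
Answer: $- \frac{111659}{2334678030} \approx -4.7826 \cdot 10^{-5}$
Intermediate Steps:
$L{\left(D \right)} = 63 + 196 D$
$\frac{1}{L{\left(-107 \right)} + \frac{1}{49829 + 61830}} = \frac{1}{\left(63 + 196 \left(-107\right)\right) + \frac{1}{49829 + 61830}} = \frac{1}{\left(63 - 20972\right) + \frac{1}{111659}} = \frac{1}{-20909 + \frac{1}{111659}} = \frac{1}{- \frac{2334678030}{111659}} = - \frac{111659}{2334678030}$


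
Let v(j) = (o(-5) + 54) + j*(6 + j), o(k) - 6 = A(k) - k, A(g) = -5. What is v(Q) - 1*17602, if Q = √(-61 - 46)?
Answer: -17649 + 6*I*√107 ≈ -17649.0 + 62.064*I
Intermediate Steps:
Q = I*√107 (Q = √(-107) = I*√107 ≈ 10.344*I)
o(k) = 1 - k (o(k) = 6 + (-5 - k) = 1 - k)
v(j) = 60 + j*(6 + j) (v(j) = ((1 - 1*(-5)) + 54) + j*(6 + j) = ((1 + 5) + 54) + j*(6 + j) = (6 + 54) + j*(6 + j) = 60 + j*(6 + j))
v(Q) - 1*17602 = (60 + (I*√107)² + 6*(I*√107)) - 1*17602 = (60 - 107 + 6*I*√107) - 17602 = (-47 + 6*I*√107) - 17602 = -17649 + 6*I*√107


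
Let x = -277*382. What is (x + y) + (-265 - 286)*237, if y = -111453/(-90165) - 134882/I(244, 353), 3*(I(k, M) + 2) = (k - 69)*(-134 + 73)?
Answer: -6897844448554/29183405 ≈ -2.3636e+5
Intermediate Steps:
x = -105814
I(k, M) = 1401 - 61*k/3 (I(k, M) = -2 + ((k - 69)*(-134 + 73))/3 = -2 + ((-69 + k)*(-61))/3 = -2 + (4209 - 61*k)/3 = -2 + (1403 - 61*k/3) = 1401 - 61*k/3)
y = 1141676851/29183405 (y = -111453/(-90165) - 134882/(1401 - 61/3*244) = -111453*(-1/90165) - 134882/(1401 - 14884/3) = 37151/30055 - 134882/(-10681/3) = 37151/30055 - 134882*(-3/10681) = 37151/30055 + 36786/971 = 1141676851/29183405 ≈ 39.121)
(x + y) + (-265 - 286)*237 = (-105814 + 1141676851/29183405) + (-265 - 286)*237 = -3086871139819/29183405 - 551*237 = -3086871139819/29183405 - 130587 = -6897844448554/29183405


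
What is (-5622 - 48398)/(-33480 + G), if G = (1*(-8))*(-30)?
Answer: 2701/1662 ≈ 1.6252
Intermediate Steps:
G = 240 (G = -8*(-30) = 240)
(-5622 - 48398)/(-33480 + G) = (-5622 - 48398)/(-33480 + 240) = -54020/(-33240) = -54020*(-1/33240) = 2701/1662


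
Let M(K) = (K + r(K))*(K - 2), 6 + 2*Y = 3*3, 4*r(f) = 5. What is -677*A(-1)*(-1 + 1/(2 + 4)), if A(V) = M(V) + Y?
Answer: 3385/8 ≈ 423.13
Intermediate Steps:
r(f) = 5/4 (r(f) = (¼)*5 = 5/4)
Y = 3/2 (Y = -3 + (3*3)/2 = -3 + (½)*9 = -3 + 9/2 = 3/2 ≈ 1.5000)
M(K) = (-2 + K)*(5/4 + K) (M(K) = (K + 5/4)*(K - 2) = (5/4 + K)*(-2 + K) = (-2 + K)*(5/4 + K))
A(V) = -1 + V² - 3*V/4 (A(V) = (-5/2 + V² - 3*V/4) + 3/2 = -1 + V² - 3*V/4)
-677*A(-1)*(-1 + 1/(2 + 4)) = -677*(-1 + (-1)² - ¾*(-1))*(-1 + 1/(2 + 4)) = -677*(-1 + 1 + ¾)*(-1 + 1/6) = -2031*(-1 + ⅙)/4 = -2031*(-5)/(4*6) = -677*(-5/8) = 3385/8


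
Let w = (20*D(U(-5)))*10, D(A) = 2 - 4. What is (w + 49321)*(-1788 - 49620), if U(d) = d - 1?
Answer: -2514930768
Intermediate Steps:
U(d) = -1 + d
D(A) = -2
w = -400 (w = (20*(-2))*10 = -40*10 = -400)
(w + 49321)*(-1788 - 49620) = (-400 + 49321)*(-1788 - 49620) = 48921*(-51408) = -2514930768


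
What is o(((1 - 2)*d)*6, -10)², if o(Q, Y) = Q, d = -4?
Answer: 576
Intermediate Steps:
o(((1 - 2)*d)*6, -10)² = (((1 - 2)*(-4))*6)² = (-1*(-4)*6)² = (4*6)² = 24² = 576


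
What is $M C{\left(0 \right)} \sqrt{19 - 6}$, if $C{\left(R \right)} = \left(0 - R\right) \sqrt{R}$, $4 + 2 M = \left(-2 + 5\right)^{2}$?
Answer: $0$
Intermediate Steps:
$M = \frac{5}{2}$ ($M = -2 + \frac{\left(-2 + 5\right)^{2}}{2} = -2 + \frac{3^{2}}{2} = -2 + \frac{1}{2} \cdot 9 = -2 + \frac{9}{2} = \frac{5}{2} \approx 2.5$)
$C{\left(R \right)} = - R^{\frac{3}{2}}$ ($C{\left(R \right)} = - R \sqrt{R} = - R^{\frac{3}{2}}$)
$M C{\left(0 \right)} \sqrt{19 - 6} = \frac{5 \left(- 0^{\frac{3}{2}}\right)}{2} \sqrt{19 - 6} = \frac{5 \left(\left(-1\right) 0\right)}{2} \sqrt{13} = \frac{5}{2} \cdot 0 \sqrt{13} = 0 \sqrt{13} = 0$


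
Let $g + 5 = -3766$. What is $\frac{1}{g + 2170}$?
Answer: $- \frac{1}{1601} \approx -0.00062461$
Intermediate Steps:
$g = -3771$ ($g = -5 - 3766 = -3771$)
$\frac{1}{g + 2170} = \frac{1}{-3771 + 2170} = \frac{1}{-1601} = - \frac{1}{1601}$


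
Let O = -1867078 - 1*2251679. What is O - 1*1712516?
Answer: -5831273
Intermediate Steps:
O = -4118757 (O = -1867078 - 2251679 = -4118757)
O - 1*1712516 = -4118757 - 1*1712516 = -4118757 - 1712516 = -5831273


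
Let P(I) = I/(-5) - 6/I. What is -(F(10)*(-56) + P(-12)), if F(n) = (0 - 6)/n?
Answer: -73/2 ≈ -36.500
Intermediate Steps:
F(n) = -6/n
P(I) = -6/I - I/5 (P(I) = I*(-1/5) - 6/I = -I/5 - 6/I = -6/I - I/5)
-(F(10)*(-56) + P(-12)) = -(-6/10*(-56) + (-6/(-12) - 1/5*(-12))) = -(-6*1/10*(-56) + (-6*(-1/12) + 12/5)) = -(-3/5*(-56) + (1/2 + 12/5)) = -(168/5 + 29/10) = -1*73/2 = -73/2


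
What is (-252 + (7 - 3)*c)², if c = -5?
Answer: 73984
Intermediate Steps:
(-252 + (7 - 3)*c)² = (-252 + (7 - 3)*(-5))² = (-252 + 4*(-5))² = (-252 - 20)² = (-272)² = 73984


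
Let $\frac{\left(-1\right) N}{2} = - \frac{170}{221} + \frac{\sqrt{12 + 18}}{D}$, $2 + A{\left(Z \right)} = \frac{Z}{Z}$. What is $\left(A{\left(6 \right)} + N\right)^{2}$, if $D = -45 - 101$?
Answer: $\frac{266191}{900601} + \frac{14 \sqrt{30}}{949} \approx 0.37637$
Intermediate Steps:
$A{\left(Z \right)} = -1$ ($A{\left(Z \right)} = -2 + \frac{Z}{Z} = -2 + 1 = -1$)
$D = -146$ ($D = -45 - 101 = -146$)
$N = \frac{20}{13} + \frac{\sqrt{30}}{73}$ ($N = - 2 \left(- \frac{170}{221} + \frac{\sqrt{12 + 18}}{-146}\right) = - 2 \left(\left(-170\right) \frac{1}{221} + \sqrt{30} \left(- \frac{1}{146}\right)\right) = - 2 \left(- \frac{10}{13} - \frac{\sqrt{30}}{146}\right) = \frac{20}{13} + \frac{\sqrt{30}}{73} \approx 1.6135$)
$\left(A{\left(6 \right)} + N\right)^{2} = \left(-1 + \left(\frac{20}{13} + \frac{\sqrt{30}}{73}\right)\right)^{2} = \left(\frac{7}{13} + \frac{\sqrt{30}}{73}\right)^{2}$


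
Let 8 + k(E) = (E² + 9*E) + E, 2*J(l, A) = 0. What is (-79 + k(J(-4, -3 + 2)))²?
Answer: 7569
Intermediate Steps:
J(l, A) = 0 (J(l, A) = (½)*0 = 0)
k(E) = -8 + E² + 10*E (k(E) = -8 + ((E² + 9*E) + E) = -8 + (E² + 10*E) = -8 + E² + 10*E)
(-79 + k(J(-4, -3 + 2)))² = (-79 + (-8 + 0² + 10*0))² = (-79 + (-8 + 0 + 0))² = (-79 - 8)² = (-87)² = 7569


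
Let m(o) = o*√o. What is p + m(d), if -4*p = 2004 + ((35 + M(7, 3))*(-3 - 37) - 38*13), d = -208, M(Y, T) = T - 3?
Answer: -55/2 - 832*I*√13 ≈ -27.5 - 2999.8*I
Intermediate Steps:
M(Y, T) = -3 + T
m(o) = o^(3/2)
p = -55/2 (p = -(2004 + ((35 + (-3 + 3))*(-3 - 37) - 38*13))/4 = -(2004 + ((35 + 0)*(-40) - 494))/4 = -(2004 + (35*(-40) - 494))/4 = -(2004 + (-1400 - 494))/4 = -(2004 - 1894)/4 = -¼*110 = -55/2 ≈ -27.500)
p + m(d) = -55/2 + (-208)^(3/2) = -55/2 - 832*I*√13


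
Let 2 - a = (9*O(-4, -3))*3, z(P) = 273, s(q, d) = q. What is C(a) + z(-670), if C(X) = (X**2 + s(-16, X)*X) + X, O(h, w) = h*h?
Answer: 191623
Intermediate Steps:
O(h, w) = h**2
a = -430 (a = 2 - 9*(-4)**2*3 = 2 - 9*16*3 = 2 - 144*3 = 2 - 1*432 = 2 - 432 = -430)
C(X) = X**2 - 15*X (C(X) = (X**2 - 16*X) + X = X**2 - 15*X)
C(a) + z(-670) = -430*(-15 - 430) + 273 = -430*(-445) + 273 = 191350 + 273 = 191623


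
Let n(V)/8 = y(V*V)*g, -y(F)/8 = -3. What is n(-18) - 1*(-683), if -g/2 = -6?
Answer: 2987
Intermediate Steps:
g = 12 (g = -2*(-6) = 12)
y(F) = 24 (y(F) = -8*(-3) = 24)
n(V) = 2304 (n(V) = 8*(24*12) = 8*288 = 2304)
n(-18) - 1*(-683) = 2304 - 1*(-683) = 2304 + 683 = 2987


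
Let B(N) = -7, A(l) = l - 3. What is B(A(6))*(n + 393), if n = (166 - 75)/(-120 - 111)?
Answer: -90692/33 ≈ -2748.2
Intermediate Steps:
A(l) = -3 + l
n = -13/33 (n = 91/(-231) = 91*(-1/231) = -13/33 ≈ -0.39394)
B(A(6))*(n + 393) = -7*(-13/33 + 393) = -7*12956/33 = -90692/33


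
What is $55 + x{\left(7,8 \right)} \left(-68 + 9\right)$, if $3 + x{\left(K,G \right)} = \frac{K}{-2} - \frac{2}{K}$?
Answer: $\frac{6375}{14} \approx 455.36$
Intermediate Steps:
$x{\left(K,G \right)} = -3 - \frac{2}{K} - \frac{K}{2}$ ($x{\left(K,G \right)} = -3 + \left(\frac{K}{-2} - \frac{2}{K}\right) = -3 + \left(K \left(- \frac{1}{2}\right) - \frac{2}{K}\right) = -3 - \left(\frac{K}{2} + \frac{2}{K}\right) = -3 - \frac{2}{K} - \frac{K}{2}$)
$55 + x{\left(7,8 \right)} \left(-68 + 9\right) = 55 + \left(-3 - \frac{2}{7} - \frac{7}{2}\right) \left(-68 + 9\right) = 55 + \left(-3 - \frac{2}{7} - \frac{7}{2}\right) \left(-59\right) = 55 - - \frac{5605}{14} = 55 + \frac{5605}{14} = \frac{6375}{14}$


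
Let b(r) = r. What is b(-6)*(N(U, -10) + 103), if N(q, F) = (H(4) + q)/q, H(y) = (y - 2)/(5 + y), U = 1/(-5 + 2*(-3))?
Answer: -1828/3 ≈ -609.33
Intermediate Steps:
U = -1/11 (U = 1/(-5 - 6) = 1/(-11) = -1/11 ≈ -0.090909)
H(y) = (-2 + y)/(5 + y)
N(q, F) = (2/9 + q)/q (N(q, F) = ((-2 + 4)/(5 + 4) + q)/q = (2/9 + q)/q)
b(-6)*(N(U, -10) + 103) = -6*((2/9 - 1/11)/(-1/11) + 103) = -6*(-11*13/99 + 103) = -6*(-13/9 + 103) = -6*914/9 = -1828/3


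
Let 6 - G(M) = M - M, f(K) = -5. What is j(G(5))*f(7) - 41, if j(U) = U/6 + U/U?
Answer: -51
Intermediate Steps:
G(M) = 6 (G(M) = 6 - (M - M) = 6 - 1*0 = 6 + 0 = 6)
j(U) = 1 + U/6 (j(U) = U*(1/6) + 1 = U/6 + 1 = 1 + U/6)
j(G(5))*f(7) - 41 = (1 + (1/6)*6)*(-5) - 41 = (1 + 1)*(-5) - 41 = 2*(-5) - 41 = -10 - 41 = -51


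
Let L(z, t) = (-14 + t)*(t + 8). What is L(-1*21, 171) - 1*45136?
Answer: -17033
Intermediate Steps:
L(z, t) = (-14 + t)*(8 + t)
L(-1*21, 171) - 1*45136 = (-112 + 171**2 - 6*171) - 1*45136 = (-112 + 29241 - 1026) - 45136 = 28103 - 45136 = -17033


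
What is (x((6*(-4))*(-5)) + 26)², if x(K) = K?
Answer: 21316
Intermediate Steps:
(x((6*(-4))*(-5)) + 26)² = ((6*(-4))*(-5) + 26)² = (-24*(-5) + 26)² = (120 + 26)² = 146² = 21316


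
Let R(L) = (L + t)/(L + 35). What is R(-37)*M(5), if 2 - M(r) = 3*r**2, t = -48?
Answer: -6205/2 ≈ -3102.5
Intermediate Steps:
R(L) = (-48 + L)/(35 + L) (R(L) = (L - 48)/(L + 35) = (-48 + L)/(35 + L))
M(r) = 2 - 3*r**2
R(-37)*M(5) = ((-48 - 37)/(35 - 37))*(2 - 3*5**2) = (-85/(-2))*(2 - 3*25) = (-1/2*(-85))*(2 - 75) = (85/2)*(-73) = -6205/2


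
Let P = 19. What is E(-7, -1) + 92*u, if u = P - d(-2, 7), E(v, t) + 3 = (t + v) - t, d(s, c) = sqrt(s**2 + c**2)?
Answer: 1738 - 92*sqrt(53) ≈ 1068.2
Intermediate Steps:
d(s, c) = sqrt(c**2 + s**2)
E(v, t) = -3 + v (E(v, t) = -3 + ((t + v) - t) = -3 + v)
u = 19 - sqrt(53) (u = 19 - sqrt(7**2 + (-2)**2) = 19 - sqrt(49 + 4) = 19 - sqrt(53) ≈ 11.720)
E(-7, -1) + 92*u = (-3 - 7) + 92*(19 - sqrt(53)) = -10 + (1748 - 92*sqrt(53)) = 1738 - 92*sqrt(53)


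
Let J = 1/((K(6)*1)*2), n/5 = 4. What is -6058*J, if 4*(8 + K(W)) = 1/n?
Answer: 242320/639 ≈ 379.22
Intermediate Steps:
n = 20 (n = 5*4 = 20)
K(W) = -639/80 (K(W) = -8 + (1/4)/20 = -8 + (1/4)*(1/20) = -8 + 1/80 = -639/80)
J = -40/639 (J = 1/(-639/80*1*2) = 1/(-639/80*2) = 1/(-639/40) = -40/639 ≈ -0.062598)
-6058*J = -6058*(-40/639) = 242320/639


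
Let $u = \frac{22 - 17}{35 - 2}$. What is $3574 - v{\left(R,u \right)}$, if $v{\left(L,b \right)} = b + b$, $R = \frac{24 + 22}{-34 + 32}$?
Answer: $\frac{117932}{33} \approx 3573.7$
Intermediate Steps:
$u = \frac{5}{33} \approx 0.15152$
$R = -23$ ($R = \frac{46}{-2} = 46 \left(- \frac{1}{2}\right) = -23$)
$v{\left(L,b \right)} = 2 b$
$3574 - v{\left(R,u \right)} = 3574 - 2 \cdot \frac{5}{33} = 3574 - \frac{10}{33} = \frac{117932}{33}$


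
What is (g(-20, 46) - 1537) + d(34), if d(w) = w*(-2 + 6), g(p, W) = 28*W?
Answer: -113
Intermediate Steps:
d(w) = 4*w (d(w) = w*4 = 4*w)
(g(-20, 46) - 1537) + d(34) = (28*46 - 1537) + 4*34 = (1288 - 1537) + 136 = -249 + 136 = -113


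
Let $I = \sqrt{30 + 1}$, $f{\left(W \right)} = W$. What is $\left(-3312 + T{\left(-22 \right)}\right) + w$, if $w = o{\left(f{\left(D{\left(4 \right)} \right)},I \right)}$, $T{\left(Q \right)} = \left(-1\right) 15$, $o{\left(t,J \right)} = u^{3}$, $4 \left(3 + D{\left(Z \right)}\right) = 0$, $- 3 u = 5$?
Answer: $- \frac{89954}{27} \approx -3331.6$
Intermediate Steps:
$u = - \frac{5}{3}$ ($u = \left(- \frac{1}{3}\right) 5 = - \frac{5}{3} \approx -1.6667$)
$D{\left(Z \right)} = -3$ ($D{\left(Z \right)} = -3 + \frac{1}{4} \cdot 0 = -3 + 0 = -3$)
$I = \sqrt{31} \approx 5.5678$
$o{\left(t,J \right)} = - \frac{125}{27}$ ($o{\left(t,J \right)} = \left(- \frac{5}{3}\right)^{3} = - \frac{125}{27}$)
$T{\left(Q \right)} = -15$
$w = - \frac{125}{27} \approx -4.6296$
$\left(-3312 + T{\left(-22 \right)}\right) + w = \left(-3312 - 15\right) - \frac{125}{27} = -3327 - \frac{125}{27} = - \frac{89954}{27}$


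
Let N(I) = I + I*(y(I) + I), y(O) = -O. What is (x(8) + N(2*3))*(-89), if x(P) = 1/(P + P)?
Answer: -8633/16 ≈ -539.56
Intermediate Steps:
x(P) = 1/(2*P)
N(I) = I (N(I) = I + I*(-I + I) = I + I*0 = I + 0 = I)
(x(8) + N(2*3))*(-89) = ((1/2)/8 + 2*3)*(-89) = ((1/2)*(1/8) + 6)*(-89) = (1/16 + 6)*(-89) = (97/16)*(-89) = -8633/16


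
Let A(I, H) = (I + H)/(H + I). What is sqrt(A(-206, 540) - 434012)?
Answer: I*sqrt(434011) ≈ 658.79*I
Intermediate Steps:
A(I, H) = 1 (A(I, H) = (H + I)/(H + I) = 1)
sqrt(A(-206, 540) - 434012) = sqrt(1 - 434012) = sqrt(-434011) = I*sqrt(434011)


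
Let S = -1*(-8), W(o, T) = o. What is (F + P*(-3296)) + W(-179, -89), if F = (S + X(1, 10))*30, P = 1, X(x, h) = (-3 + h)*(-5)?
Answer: -4285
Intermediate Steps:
X(x, h) = 15 - 5*h
S = 8
F = -810 (F = (8 + (15 - 5*10))*30 = (8 + (15 - 50))*30 = (8 - 35)*30 = -27*30 = -810)
(F + P*(-3296)) + W(-179, -89) = (-810 + 1*(-3296)) - 179 = (-810 - 3296) - 179 = -4106 - 179 = -4285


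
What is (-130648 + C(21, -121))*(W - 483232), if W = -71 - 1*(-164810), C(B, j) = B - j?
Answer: 41565247458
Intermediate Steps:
W = 164739 (W = -71 + 164810 = 164739)
(-130648 + C(21, -121))*(W - 483232) = (-130648 + (21 - 1*(-121)))*(164739 - 483232) = (-130648 + (21 + 121))*(-318493) = (-130648 + 142)*(-318493) = -130506*(-318493) = 41565247458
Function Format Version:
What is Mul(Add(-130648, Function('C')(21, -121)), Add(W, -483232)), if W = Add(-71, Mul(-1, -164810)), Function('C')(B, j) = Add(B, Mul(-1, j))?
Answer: 41565247458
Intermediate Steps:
W = 164739 (W = Add(-71, 164810) = 164739)
Mul(Add(-130648, Function('C')(21, -121)), Add(W, -483232)) = Mul(Add(-130648, Add(21, Mul(-1, -121))), Add(164739, -483232)) = Mul(Add(-130648, Add(21, 121)), -318493) = Mul(Add(-130648, 142), -318493) = Mul(-130506, -318493) = 41565247458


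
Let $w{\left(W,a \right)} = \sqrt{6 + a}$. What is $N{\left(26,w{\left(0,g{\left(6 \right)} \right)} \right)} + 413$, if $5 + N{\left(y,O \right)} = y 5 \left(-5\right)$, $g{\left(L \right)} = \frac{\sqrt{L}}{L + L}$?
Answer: $-242$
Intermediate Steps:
$g{\left(L \right)} = \frac{1}{2 \sqrt{L}}$ ($g{\left(L \right)} = \frac{\sqrt{L}}{2 L} = \frac{1}{2 L} \sqrt{L} = \frac{1}{2 \sqrt{L}}$)
$N{\left(y,O \right)} = -5 - 25 y$ ($N{\left(y,O \right)} = -5 + y 5 \left(-5\right) = -5 + 5 y \left(-5\right) = -5 - 25 y$)
$N{\left(26,w{\left(0,g{\left(6 \right)} \right)} \right)} + 413 = \left(-5 - 650\right) + 413 = -655 + 413 = -242$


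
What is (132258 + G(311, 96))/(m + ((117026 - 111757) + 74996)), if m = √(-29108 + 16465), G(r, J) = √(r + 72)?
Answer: 5307844185/3221241434 + 80265*√383/6442482868 - 66129*I*√12643/3221241434 - I*√4842269/6442482868 ≈ 1.648 - 0.0023086*I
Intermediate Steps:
G(r, J) = √(72 + r)
m = I*√12643 (m = √(-12643) = I*√12643 ≈ 112.44*I)
(132258 + G(311, 96))/(m + ((117026 - 111757) + 74996)) = (132258 + √(72 + 311))/(I*√12643 + ((117026 - 111757) + 74996)) = (132258 + √383)/(I*√12643 + (5269 + 74996)) = (132258 + √383)/(I*√12643 + 80265) = (132258 + √383)/(80265 + I*√12643)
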